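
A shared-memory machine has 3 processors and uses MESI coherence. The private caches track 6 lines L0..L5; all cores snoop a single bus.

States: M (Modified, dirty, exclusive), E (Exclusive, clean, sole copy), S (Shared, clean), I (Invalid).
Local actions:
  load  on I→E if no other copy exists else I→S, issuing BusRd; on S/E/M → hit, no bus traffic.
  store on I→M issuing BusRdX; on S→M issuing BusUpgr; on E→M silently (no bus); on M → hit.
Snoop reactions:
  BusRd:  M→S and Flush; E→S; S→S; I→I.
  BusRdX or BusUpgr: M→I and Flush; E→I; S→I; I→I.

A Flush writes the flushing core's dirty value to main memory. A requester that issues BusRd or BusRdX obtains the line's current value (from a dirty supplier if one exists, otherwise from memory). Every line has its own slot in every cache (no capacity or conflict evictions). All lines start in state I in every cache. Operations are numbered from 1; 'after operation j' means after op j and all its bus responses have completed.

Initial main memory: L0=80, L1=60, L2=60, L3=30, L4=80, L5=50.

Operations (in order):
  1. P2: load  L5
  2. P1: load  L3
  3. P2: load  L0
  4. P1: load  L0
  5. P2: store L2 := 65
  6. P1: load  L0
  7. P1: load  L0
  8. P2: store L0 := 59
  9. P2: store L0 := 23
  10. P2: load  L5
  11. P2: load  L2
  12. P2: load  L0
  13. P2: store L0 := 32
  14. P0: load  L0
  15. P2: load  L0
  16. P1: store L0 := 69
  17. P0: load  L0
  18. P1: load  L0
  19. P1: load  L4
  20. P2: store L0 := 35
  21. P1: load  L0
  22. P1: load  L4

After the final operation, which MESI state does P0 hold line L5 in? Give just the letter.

state = I

  op1 P2: load  L5 → I/I/E on L5; bus BusRd; mem=50
  op2 P1: load  L3 → I/E/I on L3; bus BusRd; mem=30
  op3 P2: load  L0 → I/I/E on L0; bus BusRd; mem=80
  op4 P1: load  L0 → I/S/S on L0; bus BusRd; mem=80
  op5 P2: store L2 := 65 → I/I/M on L2; bus BusRdX; mem=60
  op6 P1: load  L0 → I/S/S on L0; bus (none); mem=80
  op7 P1: load  L0 → I/S/S on L0; bus (none); mem=80
  op8 P2: store L0 := 59 → I/I/M on L0; bus BusUpgr; mem=80
  op9 P2: store L0 := 23 → I/I/M on L0; bus (none); mem=80
  op10 P2: load  L5 → I/I/E on L5; bus (none); mem=50
  op11 P2: load  L2 → I/I/M on L2; bus (none); mem=60
  op12 P2: load  L0 → I/I/M on L0; bus (none); mem=80
  op13 P2: store L0 := 32 → I/I/M on L0; bus (none); mem=80
  op14 P0: load  L0 → S/I/S on L0; bus BusRd Flush; mem=32
  op15 P2: load  L0 → S/I/S on L0; bus (none); mem=32
  op16 P1: store L0 := 69 → I/M/I on L0; bus BusRdX; mem=32
  op17 P0: load  L0 → S/S/I on L0; bus BusRd Flush; mem=69
  op18 P1: load  L0 → S/S/I on L0; bus (none); mem=69
  op19 P1: load  L4 → I/E/I on L4; bus BusRd; mem=80
  op20 P2: store L0 := 35 → I/I/M on L0; bus BusRdX; mem=69
  op21 P1: load  L0 → I/S/S on L0; bus BusRd Flush; mem=35
  op22 P1: load  L4 → I/E/I on L4; bus (none); mem=80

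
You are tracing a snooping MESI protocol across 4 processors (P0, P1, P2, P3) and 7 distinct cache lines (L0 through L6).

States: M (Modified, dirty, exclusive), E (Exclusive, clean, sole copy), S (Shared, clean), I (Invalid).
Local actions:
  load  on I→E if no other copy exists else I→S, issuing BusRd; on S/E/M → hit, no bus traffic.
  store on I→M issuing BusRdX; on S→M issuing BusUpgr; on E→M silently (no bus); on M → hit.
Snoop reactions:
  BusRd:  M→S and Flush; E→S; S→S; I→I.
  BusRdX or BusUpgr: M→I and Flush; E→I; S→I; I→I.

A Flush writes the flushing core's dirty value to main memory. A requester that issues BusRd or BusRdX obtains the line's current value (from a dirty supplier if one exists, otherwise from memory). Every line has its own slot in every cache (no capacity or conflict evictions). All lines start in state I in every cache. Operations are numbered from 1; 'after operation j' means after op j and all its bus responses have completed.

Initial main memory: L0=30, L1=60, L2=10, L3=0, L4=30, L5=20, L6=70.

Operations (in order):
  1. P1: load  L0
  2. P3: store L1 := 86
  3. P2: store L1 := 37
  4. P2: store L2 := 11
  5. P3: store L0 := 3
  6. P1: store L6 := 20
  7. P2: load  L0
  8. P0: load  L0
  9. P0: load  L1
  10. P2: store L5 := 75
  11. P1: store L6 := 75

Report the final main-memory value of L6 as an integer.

1. P1: load  L0  bus=[BusRd]  L0: P0=I P1=E P2=I P3=I  mem[L0]=30
2. P3: store L1 := 86  bus=[BusRdX]  L1: P0=I P1=I P2=I P3=M  mem[L1]=60
3. P2: store L1 := 37  bus=[BusRdX,Flush]  L1: P0=I P1=I P2=M P3=I  mem[L1]=86
4. P2: store L2 := 11  bus=[BusRdX]  L2: P0=I P1=I P2=M P3=I  mem[L2]=10
5. P3: store L0 := 3  bus=[BusRdX]  L0: P0=I P1=I P2=I P3=M  mem[L0]=30
6. P1: store L6 := 20  bus=[BusRdX]  L6: P0=I P1=M P2=I P3=I  mem[L6]=70
7. P2: load  L0  bus=[BusRd,Flush]  L0: P0=I P1=I P2=S P3=S  mem[L0]=3
8. P0: load  L0  bus=[BusRd]  L0: P0=S P1=I P2=S P3=S  mem[L0]=3
9. P0: load  L1  bus=[BusRd,Flush]  L1: P0=S P1=I P2=S P3=I  mem[L1]=37
10. P2: store L5 := 75  bus=[BusRdX]  L5: P0=I P1=I P2=M P3=I  mem[L5]=20
11. P1: store L6 := 75  bus=[-]  L6: P0=I P1=M P2=I P3=I  mem[L6]=70

memory[L6] = 70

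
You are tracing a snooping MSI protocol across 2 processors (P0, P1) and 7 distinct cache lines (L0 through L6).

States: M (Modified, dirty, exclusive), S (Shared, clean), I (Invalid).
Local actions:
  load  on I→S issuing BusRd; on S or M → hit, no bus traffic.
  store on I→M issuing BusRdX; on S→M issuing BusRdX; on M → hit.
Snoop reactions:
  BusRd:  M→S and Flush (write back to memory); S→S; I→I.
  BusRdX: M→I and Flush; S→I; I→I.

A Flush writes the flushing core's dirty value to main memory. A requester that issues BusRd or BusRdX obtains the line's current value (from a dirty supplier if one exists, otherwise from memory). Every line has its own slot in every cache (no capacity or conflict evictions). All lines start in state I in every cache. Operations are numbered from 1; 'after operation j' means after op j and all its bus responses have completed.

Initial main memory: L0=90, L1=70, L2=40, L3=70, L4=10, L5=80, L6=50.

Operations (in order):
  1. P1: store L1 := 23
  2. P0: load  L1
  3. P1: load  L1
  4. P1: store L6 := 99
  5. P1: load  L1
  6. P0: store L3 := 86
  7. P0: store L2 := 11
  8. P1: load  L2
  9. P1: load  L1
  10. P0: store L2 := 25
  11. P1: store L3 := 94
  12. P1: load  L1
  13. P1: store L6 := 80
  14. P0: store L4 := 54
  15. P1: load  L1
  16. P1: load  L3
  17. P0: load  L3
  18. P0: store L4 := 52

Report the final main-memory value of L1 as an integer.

  op1 P1: store L1 := 23 → I/M on L1; bus BusRdX; mem=70
  op2 P0: load  L1 → S/S on L1; bus BusRd Flush; mem=23
  op3 P1: load  L1 → S/S on L1; bus (none); mem=23
  op4 P1: store L6 := 99 → I/M on L6; bus BusRdX; mem=50
  op5 P1: load  L1 → S/S on L1; bus (none); mem=23
  op6 P0: store L3 := 86 → M/I on L3; bus BusRdX; mem=70
  op7 P0: store L2 := 11 → M/I on L2; bus BusRdX; mem=40
  op8 P1: load  L2 → S/S on L2; bus BusRd Flush; mem=11
  op9 P1: load  L1 → S/S on L1; bus (none); mem=23
  op10 P0: store L2 := 25 → M/I on L2; bus BusRdX; mem=11
  op11 P1: store L3 := 94 → I/M on L3; bus BusRdX Flush; mem=86
  op12 P1: load  L1 → S/S on L1; bus (none); mem=23
  op13 P1: store L6 := 80 → I/M on L6; bus (none); mem=50
  op14 P0: store L4 := 54 → M/I on L4; bus BusRdX; mem=10
  op15 P1: load  L1 → S/S on L1; bus (none); mem=23
  op16 P1: load  L3 → I/M on L3; bus (none); mem=86
  op17 P0: load  L3 → S/S on L3; bus BusRd Flush; mem=94
  op18 P0: store L4 := 52 → M/I on L4; bus (none); mem=10

memory[L1] = 23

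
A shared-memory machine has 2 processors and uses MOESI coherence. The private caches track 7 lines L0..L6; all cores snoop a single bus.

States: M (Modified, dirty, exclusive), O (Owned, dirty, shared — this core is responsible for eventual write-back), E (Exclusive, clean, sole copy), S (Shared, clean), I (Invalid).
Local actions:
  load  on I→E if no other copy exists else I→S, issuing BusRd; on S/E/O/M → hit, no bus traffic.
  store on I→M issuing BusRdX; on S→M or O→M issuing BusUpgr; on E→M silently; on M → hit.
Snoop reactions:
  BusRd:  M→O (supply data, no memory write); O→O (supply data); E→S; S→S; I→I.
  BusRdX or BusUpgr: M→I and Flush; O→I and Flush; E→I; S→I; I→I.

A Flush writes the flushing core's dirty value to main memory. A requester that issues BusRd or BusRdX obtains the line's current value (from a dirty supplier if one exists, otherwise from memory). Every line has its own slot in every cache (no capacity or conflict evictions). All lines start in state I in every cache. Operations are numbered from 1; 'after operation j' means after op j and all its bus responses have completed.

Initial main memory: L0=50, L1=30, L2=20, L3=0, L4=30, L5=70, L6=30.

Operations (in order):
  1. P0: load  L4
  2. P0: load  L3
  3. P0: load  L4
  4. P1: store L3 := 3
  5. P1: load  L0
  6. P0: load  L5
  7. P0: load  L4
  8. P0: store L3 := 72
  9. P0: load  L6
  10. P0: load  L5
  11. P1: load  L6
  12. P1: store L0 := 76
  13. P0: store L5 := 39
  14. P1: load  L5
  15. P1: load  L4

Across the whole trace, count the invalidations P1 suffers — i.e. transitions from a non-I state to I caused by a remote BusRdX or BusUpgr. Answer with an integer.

[1] P0: load  L4 | P0:E(30), P1:I | bus: BusRd
[2] P0: load  L3 | P0:E(0), P1:I | bus: BusRd
[3] P0: load  L4 | P0:E(30), P1:I | bus: none
[4] P1: store L3 := 3 | P0:I, P1:M(3) | bus: BusRdX
[5] P1: load  L0 | P0:I, P1:E(50) | bus: BusRd
[6] P0: load  L5 | P0:E(70), P1:I | bus: BusRd
[7] P0: load  L4 | P0:E(30), P1:I | bus: none
[8] P0: store L3 := 72 | P0:M(72), P1:I | bus: BusRdX,Flush
[9] P0: load  L6 | P0:E(30), P1:I | bus: BusRd
[10] P0: load  L5 | P0:E(70), P1:I | bus: none
[11] P1: load  L6 | P0:S(30), P1:S(30) | bus: BusRd
[12] P1: store L0 := 76 | P0:I, P1:M(76) | bus: none
[13] P0: store L5 := 39 | P0:M(39), P1:I | bus: none
[14] P1: load  L5 | P0:O(39), P1:S(39) | bus: BusRd
[15] P1: load  L4 | P0:S(30), P1:S(30) | bus: BusRd

invalidations = 1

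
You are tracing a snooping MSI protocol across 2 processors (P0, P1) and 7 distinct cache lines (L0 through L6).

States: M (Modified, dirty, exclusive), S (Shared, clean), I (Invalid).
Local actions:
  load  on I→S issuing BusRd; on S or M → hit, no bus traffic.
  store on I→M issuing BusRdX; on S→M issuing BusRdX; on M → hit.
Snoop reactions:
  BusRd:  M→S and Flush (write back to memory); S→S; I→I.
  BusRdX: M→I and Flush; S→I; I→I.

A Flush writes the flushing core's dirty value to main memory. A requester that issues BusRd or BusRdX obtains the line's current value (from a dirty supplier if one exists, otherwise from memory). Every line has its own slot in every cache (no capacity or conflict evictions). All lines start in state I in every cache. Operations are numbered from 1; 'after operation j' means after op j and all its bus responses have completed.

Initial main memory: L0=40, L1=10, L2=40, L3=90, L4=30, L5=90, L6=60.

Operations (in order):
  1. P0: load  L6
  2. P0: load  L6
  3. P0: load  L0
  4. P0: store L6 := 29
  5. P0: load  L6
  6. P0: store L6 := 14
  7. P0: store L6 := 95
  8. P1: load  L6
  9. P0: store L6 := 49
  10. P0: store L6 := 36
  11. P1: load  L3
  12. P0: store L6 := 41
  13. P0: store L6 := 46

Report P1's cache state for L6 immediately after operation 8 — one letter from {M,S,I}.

state = S

  op1 P0: load  L6 → S/I on L6; bus BusRd; mem=60
  op2 P0: load  L6 → S/I on L6; bus (none); mem=60
  op3 P0: load  L0 → S/I on L0; bus BusRd; mem=40
  op4 P0: store L6 := 29 → M/I on L6; bus BusRdX; mem=60
  op5 P0: load  L6 → M/I on L6; bus (none); mem=60
  op6 P0: store L6 := 14 → M/I on L6; bus (none); mem=60
  op7 P0: store L6 := 95 → M/I on L6; bus (none); mem=60
  op8 P1: load  L6 → S/S on L6; bus BusRd Flush; mem=95
  op9 P0: store L6 := 49 → M/I on L6; bus BusRdX; mem=95
  op10 P0: store L6 := 36 → M/I on L6; bus (none); mem=95
  op11 P1: load  L3 → I/S on L3; bus BusRd; mem=90
  op12 P0: store L6 := 41 → M/I on L6; bus (none); mem=95
  op13 P0: store L6 := 46 → M/I on L6; bus (none); mem=95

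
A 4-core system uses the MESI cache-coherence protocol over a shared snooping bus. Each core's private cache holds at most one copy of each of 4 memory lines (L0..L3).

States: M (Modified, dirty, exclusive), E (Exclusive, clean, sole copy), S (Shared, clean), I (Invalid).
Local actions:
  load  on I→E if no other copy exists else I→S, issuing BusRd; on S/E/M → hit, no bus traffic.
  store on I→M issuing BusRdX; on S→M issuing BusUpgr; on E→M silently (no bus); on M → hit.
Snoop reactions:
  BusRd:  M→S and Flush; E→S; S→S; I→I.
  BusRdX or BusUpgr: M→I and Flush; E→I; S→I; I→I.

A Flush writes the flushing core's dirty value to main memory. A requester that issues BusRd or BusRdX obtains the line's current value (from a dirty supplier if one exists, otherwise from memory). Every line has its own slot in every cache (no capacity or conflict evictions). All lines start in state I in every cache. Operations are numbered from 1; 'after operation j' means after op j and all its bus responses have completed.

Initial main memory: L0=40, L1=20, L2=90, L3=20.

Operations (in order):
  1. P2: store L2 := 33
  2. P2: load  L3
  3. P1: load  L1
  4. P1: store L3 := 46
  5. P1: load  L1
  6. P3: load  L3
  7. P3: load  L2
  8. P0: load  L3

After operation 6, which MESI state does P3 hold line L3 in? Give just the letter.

state = S

step 1: P2: store L2 := 33  ⟶  IIMI  (L2)  txn=BusRdX  M[L2]=90
step 2: P2: load  L3  ⟶  IIEI  (L3)  txn=BusRd  M[L3]=20
step 3: P1: load  L1  ⟶  IEII  (L1)  txn=BusRd  M[L1]=20
step 4: P1: store L3 := 46  ⟶  IMII  (L3)  txn=BusRdX  M[L3]=20
step 5: P1: load  L1  ⟶  IEII  (L1)  txn=∅  M[L1]=20
step 6: P3: load  L3  ⟶  ISIS  (L3)  txn=BusRd+Flush  M[L3]=46
step 7: P3: load  L2  ⟶  IISS  (L2)  txn=BusRd+Flush  M[L2]=33
step 8: P0: load  L3  ⟶  SSIS  (L3)  txn=BusRd  M[L3]=46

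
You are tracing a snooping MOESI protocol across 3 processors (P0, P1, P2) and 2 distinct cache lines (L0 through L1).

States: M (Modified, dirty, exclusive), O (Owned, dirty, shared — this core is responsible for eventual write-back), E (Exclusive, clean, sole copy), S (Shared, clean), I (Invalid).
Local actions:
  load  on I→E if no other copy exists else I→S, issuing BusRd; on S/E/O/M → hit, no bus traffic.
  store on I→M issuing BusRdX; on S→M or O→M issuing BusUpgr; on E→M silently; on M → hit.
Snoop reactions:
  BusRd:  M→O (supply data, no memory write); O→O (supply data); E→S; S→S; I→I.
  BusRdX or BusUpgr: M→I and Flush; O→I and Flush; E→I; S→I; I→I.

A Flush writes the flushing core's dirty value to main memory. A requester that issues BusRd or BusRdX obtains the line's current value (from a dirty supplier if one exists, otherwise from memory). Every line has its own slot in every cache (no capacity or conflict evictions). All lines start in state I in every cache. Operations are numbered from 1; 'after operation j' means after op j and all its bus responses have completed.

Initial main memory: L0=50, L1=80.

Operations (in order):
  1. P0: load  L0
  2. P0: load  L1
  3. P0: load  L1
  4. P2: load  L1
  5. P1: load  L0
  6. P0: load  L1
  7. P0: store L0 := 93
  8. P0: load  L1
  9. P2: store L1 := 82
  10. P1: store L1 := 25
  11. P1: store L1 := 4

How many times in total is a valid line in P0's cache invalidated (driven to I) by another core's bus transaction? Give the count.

[1] P0: load  L0 | P0:E(50), P1:I, P2:I | bus: BusRd
[2] P0: load  L1 | P0:E(80), P1:I, P2:I | bus: BusRd
[3] P0: load  L1 | P0:E(80), P1:I, P2:I | bus: none
[4] P2: load  L1 | P0:S(80), P1:I, P2:S(80) | bus: BusRd
[5] P1: load  L0 | P0:S(50), P1:S(50), P2:I | bus: BusRd
[6] P0: load  L1 | P0:S(80), P1:I, P2:S(80) | bus: none
[7] P0: store L0 := 93 | P0:M(93), P1:I, P2:I | bus: BusUpgr
[8] P0: load  L1 | P0:S(80), P1:I, P2:S(80) | bus: none
[9] P2: store L1 := 82 | P0:I, P1:I, P2:M(82) | bus: BusUpgr
[10] P1: store L1 := 25 | P0:I, P1:M(25), P2:I | bus: BusRdX,Flush
[11] P1: store L1 := 4 | P0:I, P1:M(4), P2:I | bus: none

invalidations = 1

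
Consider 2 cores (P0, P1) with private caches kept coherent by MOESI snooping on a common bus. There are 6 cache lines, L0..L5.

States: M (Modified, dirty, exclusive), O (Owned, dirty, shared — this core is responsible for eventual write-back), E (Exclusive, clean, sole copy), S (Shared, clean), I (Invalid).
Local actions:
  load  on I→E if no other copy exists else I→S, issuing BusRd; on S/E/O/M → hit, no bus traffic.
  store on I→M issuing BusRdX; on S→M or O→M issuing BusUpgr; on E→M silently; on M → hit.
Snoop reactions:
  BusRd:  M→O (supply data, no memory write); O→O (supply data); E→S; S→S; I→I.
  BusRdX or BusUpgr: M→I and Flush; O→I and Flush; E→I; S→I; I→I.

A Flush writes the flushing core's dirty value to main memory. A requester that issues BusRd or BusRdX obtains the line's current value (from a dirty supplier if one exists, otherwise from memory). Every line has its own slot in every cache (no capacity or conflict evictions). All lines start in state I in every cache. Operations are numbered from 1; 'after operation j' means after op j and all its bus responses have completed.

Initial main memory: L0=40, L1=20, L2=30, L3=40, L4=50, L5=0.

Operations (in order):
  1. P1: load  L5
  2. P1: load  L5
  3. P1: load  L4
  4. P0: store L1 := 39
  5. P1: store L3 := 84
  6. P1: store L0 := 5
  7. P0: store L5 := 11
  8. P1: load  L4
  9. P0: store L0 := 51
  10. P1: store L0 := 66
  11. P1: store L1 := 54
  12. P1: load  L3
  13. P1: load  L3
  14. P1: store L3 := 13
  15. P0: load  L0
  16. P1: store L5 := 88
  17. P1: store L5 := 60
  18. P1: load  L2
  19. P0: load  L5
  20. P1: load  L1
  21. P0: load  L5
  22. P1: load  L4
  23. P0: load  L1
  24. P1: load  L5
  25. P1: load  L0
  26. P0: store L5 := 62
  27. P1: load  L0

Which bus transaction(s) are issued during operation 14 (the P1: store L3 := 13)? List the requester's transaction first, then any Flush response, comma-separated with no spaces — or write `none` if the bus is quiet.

  op1 P1: load  L5 → I/E on L5; bus BusRd; mem=0
  op2 P1: load  L5 → I/E on L5; bus (none); mem=0
  op3 P1: load  L4 → I/E on L4; bus BusRd; mem=50
  op4 P0: store L1 := 39 → M/I on L1; bus BusRdX; mem=20
  op5 P1: store L3 := 84 → I/M on L3; bus BusRdX; mem=40
  op6 P1: store L0 := 5 → I/M on L0; bus BusRdX; mem=40
  op7 P0: store L5 := 11 → M/I on L5; bus BusRdX; mem=0
  op8 P1: load  L4 → I/E on L4; bus (none); mem=50
  op9 P0: store L0 := 51 → M/I on L0; bus BusRdX Flush; mem=5
  op10 P1: store L0 := 66 → I/M on L0; bus BusRdX Flush; mem=51
  op11 P1: store L1 := 54 → I/M on L1; bus BusRdX Flush; mem=39
  op12 P1: load  L3 → I/M on L3; bus (none); mem=40
  op13 P1: load  L3 → I/M on L3; bus (none); mem=40
  op14 P1: store L3 := 13 → I/M on L3; bus (none); mem=40
  op15 P0: load  L0 → S/O on L0; bus BusRd; mem=51
  op16 P1: store L5 := 88 → I/M on L5; bus BusRdX Flush; mem=11
  op17 P1: store L5 := 60 → I/M on L5; bus (none); mem=11
  op18 P1: load  L2 → I/E on L2; bus BusRd; mem=30
  op19 P0: load  L5 → S/O on L5; bus BusRd; mem=11
  op20 P1: load  L1 → I/M on L1; bus (none); mem=39
  op21 P0: load  L5 → S/O on L5; bus (none); mem=11
  op22 P1: load  L4 → I/E on L4; bus (none); mem=50
  op23 P0: load  L1 → S/O on L1; bus BusRd; mem=39
  op24 P1: load  L5 → S/O on L5; bus (none); mem=11
  op25 P1: load  L0 → S/O on L0; bus (none); mem=51
  op26 P0: store L5 := 62 → M/I on L5; bus BusUpgr Flush; mem=60
  op27 P1: load  L0 → S/O on L0; bus (none); mem=51

bus = none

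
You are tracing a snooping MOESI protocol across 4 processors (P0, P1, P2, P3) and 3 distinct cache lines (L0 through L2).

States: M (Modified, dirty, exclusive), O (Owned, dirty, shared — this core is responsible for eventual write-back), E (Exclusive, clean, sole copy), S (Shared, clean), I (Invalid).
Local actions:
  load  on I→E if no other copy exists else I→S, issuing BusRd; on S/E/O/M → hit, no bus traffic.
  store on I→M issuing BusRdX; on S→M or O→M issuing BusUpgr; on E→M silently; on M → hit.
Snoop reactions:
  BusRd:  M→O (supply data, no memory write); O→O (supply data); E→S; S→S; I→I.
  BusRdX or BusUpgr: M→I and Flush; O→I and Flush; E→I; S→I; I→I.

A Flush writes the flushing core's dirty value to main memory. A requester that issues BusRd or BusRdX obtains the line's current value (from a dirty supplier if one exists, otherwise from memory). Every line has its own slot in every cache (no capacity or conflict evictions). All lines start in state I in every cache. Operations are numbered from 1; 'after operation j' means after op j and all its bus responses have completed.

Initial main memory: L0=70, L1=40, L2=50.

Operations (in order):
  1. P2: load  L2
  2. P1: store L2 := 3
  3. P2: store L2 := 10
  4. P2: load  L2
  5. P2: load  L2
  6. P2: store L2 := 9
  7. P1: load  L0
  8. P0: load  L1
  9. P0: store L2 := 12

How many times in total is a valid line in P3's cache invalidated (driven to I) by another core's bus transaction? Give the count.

invalidations = 0

[1] P2: load  L2 | P0:I, P1:I, P2:E(50), P3:I | bus: BusRd
[2] P1: store L2 := 3 | P0:I, P1:M(3), P2:I, P3:I | bus: BusRdX
[3] P2: store L2 := 10 | P0:I, P1:I, P2:M(10), P3:I | bus: BusRdX,Flush
[4] P2: load  L2 | P0:I, P1:I, P2:M(10), P3:I | bus: none
[5] P2: load  L2 | P0:I, P1:I, P2:M(10), P3:I | bus: none
[6] P2: store L2 := 9 | P0:I, P1:I, P2:M(9), P3:I | bus: none
[7] P1: load  L0 | P0:I, P1:E(70), P2:I, P3:I | bus: BusRd
[8] P0: load  L1 | P0:E(40), P1:I, P2:I, P3:I | bus: BusRd
[9] P0: store L2 := 12 | P0:M(12), P1:I, P2:I, P3:I | bus: BusRdX,Flush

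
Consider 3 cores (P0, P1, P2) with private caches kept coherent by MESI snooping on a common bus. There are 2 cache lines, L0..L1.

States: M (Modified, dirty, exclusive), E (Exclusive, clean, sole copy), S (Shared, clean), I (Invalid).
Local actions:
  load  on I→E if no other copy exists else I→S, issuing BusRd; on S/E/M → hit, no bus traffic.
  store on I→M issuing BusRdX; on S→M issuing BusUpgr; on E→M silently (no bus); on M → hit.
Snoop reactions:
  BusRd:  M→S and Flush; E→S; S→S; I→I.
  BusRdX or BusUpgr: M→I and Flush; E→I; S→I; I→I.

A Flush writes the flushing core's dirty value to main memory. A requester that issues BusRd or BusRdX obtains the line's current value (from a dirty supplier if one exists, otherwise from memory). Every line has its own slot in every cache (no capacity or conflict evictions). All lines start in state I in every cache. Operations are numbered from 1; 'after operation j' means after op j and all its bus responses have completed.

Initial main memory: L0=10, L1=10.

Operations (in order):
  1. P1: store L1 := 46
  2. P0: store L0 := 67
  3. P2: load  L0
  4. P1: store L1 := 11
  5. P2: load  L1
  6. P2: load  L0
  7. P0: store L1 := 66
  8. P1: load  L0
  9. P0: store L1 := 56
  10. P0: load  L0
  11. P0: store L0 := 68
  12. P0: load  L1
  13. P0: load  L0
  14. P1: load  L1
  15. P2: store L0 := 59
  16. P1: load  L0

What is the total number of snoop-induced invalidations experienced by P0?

invalidations = 1

  op1 P1: store L1 := 46 → I/M/I on L1; bus BusRdX; mem=10
  op2 P0: store L0 := 67 → M/I/I on L0; bus BusRdX; mem=10
  op3 P2: load  L0 → S/I/S on L0; bus BusRd Flush; mem=67
  op4 P1: store L1 := 11 → I/M/I on L1; bus (none); mem=10
  op5 P2: load  L1 → I/S/S on L1; bus BusRd Flush; mem=11
  op6 P2: load  L0 → S/I/S on L0; bus (none); mem=67
  op7 P0: store L1 := 66 → M/I/I on L1; bus BusRdX; mem=11
  op8 P1: load  L0 → S/S/S on L0; bus BusRd; mem=67
  op9 P0: store L1 := 56 → M/I/I on L1; bus (none); mem=11
  op10 P0: load  L0 → S/S/S on L0; bus (none); mem=67
  op11 P0: store L0 := 68 → M/I/I on L0; bus BusUpgr; mem=67
  op12 P0: load  L1 → M/I/I on L1; bus (none); mem=11
  op13 P0: load  L0 → M/I/I on L0; bus (none); mem=67
  op14 P1: load  L1 → S/S/I on L1; bus BusRd Flush; mem=56
  op15 P2: store L0 := 59 → I/I/M on L0; bus BusRdX Flush; mem=68
  op16 P1: load  L0 → I/S/S on L0; bus BusRd Flush; mem=59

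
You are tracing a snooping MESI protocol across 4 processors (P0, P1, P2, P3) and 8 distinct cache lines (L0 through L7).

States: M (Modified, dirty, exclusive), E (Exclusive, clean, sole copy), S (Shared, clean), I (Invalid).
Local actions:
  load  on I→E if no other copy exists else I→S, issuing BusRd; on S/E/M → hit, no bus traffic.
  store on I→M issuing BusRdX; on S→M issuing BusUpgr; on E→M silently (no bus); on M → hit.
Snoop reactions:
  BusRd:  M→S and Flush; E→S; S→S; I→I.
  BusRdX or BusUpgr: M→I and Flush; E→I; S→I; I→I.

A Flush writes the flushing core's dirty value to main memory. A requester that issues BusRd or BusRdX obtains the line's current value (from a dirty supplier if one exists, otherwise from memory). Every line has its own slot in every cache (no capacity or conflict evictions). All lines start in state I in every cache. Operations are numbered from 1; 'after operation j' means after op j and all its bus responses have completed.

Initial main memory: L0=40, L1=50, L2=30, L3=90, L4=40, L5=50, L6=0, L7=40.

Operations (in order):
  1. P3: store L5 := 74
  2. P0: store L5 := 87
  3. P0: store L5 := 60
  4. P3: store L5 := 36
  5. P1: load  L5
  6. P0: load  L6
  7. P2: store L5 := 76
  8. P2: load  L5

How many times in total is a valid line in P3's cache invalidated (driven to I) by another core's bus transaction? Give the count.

invalidations = 2

[1] P3: store L5 := 74 | P0:I, P1:I, P2:I, P3:M(74) | bus: BusRdX
[2] P0: store L5 := 87 | P0:M(87), P1:I, P2:I, P3:I | bus: BusRdX,Flush
[3] P0: store L5 := 60 | P0:M(60), P1:I, P2:I, P3:I | bus: none
[4] P3: store L5 := 36 | P0:I, P1:I, P2:I, P3:M(36) | bus: BusRdX,Flush
[5] P1: load  L5 | P0:I, P1:S(36), P2:I, P3:S(36) | bus: BusRd,Flush
[6] P0: load  L6 | P0:E(0), P1:I, P2:I, P3:I | bus: BusRd
[7] P2: store L5 := 76 | P0:I, P1:I, P2:M(76), P3:I | bus: BusRdX
[8] P2: load  L5 | P0:I, P1:I, P2:M(76), P3:I | bus: none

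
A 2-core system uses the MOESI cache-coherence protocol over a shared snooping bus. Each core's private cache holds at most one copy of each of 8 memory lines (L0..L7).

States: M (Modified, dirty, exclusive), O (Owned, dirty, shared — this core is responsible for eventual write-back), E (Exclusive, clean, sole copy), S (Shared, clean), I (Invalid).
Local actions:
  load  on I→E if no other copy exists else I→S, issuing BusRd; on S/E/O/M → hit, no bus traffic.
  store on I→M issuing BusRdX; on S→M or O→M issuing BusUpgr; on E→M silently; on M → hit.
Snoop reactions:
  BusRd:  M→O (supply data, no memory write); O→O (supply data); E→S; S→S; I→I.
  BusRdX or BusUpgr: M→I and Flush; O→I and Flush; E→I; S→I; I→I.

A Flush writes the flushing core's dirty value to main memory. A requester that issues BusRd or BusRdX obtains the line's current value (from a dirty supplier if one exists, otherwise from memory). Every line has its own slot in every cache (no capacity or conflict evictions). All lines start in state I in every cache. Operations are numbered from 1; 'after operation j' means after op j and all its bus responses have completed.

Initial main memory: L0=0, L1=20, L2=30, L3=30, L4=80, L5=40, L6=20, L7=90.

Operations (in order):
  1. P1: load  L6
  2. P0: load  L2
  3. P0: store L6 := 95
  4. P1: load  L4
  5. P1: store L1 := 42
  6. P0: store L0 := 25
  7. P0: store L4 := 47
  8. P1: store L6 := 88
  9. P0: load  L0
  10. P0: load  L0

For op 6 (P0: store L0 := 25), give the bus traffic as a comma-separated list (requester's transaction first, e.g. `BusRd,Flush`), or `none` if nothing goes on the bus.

bus = BusRdX

1. P1: load  L6  bus=[BusRd]  L6: P0=I P1=E  mem[L6]=20
2. P0: load  L2  bus=[BusRd]  L2: P0=E P1=I  mem[L2]=30
3. P0: store L6 := 95  bus=[BusRdX]  L6: P0=M P1=I  mem[L6]=20
4. P1: load  L4  bus=[BusRd]  L4: P0=I P1=E  mem[L4]=80
5. P1: store L1 := 42  bus=[BusRdX]  L1: P0=I P1=M  mem[L1]=20
6. P0: store L0 := 25  bus=[BusRdX]  L0: P0=M P1=I  mem[L0]=0
7. P0: store L4 := 47  bus=[BusRdX]  L4: P0=M P1=I  mem[L4]=80
8. P1: store L6 := 88  bus=[BusRdX,Flush]  L6: P0=I P1=M  mem[L6]=95
9. P0: load  L0  bus=[-]  L0: P0=M P1=I  mem[L0]=0
10. P0: load  L0  bus=[-]  L0: P0=M P1=I  mem[L0]=0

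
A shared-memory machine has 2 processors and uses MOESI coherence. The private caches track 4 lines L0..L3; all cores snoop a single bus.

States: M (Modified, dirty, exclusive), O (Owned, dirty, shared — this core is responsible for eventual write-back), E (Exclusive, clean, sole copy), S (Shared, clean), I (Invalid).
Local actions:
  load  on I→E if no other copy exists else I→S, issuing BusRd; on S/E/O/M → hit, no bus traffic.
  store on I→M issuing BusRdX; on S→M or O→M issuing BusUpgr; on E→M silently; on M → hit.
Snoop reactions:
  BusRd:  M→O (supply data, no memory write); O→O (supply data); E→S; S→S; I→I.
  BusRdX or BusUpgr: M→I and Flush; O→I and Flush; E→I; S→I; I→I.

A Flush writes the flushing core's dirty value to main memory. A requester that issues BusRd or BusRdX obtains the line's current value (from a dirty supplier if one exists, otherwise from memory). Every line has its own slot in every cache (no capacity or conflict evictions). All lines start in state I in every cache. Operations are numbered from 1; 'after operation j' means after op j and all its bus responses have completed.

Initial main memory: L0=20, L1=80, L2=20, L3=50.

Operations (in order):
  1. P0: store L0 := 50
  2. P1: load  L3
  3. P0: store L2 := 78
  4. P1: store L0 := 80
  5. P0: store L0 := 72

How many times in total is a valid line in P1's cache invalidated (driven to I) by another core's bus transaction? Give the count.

[1] P0: store L0 := 50 | P0:M(50), P1:I | bus: BusRdX
[2] P1: load  L3 | P0:I, P1:E(50) | bus: BusRd
[3] P0: store L2 := 78 | P0:M(78), P1:I | bus: BusRdX
[4] P1: store L0 := 80 | P0:I, P1:M(80) | bus: BusRdX,Flush
[5] P0: store L0 := 72 | P0:M(72), P1:I | bus: BusRdX,Flush

invalidations = 1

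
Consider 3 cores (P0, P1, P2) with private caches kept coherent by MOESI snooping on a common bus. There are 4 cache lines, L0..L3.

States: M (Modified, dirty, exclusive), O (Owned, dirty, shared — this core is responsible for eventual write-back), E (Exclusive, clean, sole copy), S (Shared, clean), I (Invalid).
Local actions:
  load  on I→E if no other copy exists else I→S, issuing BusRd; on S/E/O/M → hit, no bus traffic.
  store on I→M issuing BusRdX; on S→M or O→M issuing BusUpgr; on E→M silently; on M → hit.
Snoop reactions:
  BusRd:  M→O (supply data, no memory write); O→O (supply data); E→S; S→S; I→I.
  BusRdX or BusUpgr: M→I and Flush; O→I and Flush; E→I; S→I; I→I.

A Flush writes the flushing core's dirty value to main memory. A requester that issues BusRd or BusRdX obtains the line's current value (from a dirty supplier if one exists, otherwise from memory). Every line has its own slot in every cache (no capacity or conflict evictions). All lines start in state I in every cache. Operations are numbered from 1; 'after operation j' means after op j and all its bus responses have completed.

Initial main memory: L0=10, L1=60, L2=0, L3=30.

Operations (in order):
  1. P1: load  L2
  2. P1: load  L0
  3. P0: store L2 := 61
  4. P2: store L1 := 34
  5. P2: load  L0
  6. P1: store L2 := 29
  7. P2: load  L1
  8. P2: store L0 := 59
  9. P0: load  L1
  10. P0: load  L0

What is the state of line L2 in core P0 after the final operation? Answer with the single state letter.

step 1: P1: load  L2  ⟶  IEI  (L2)  txn=BusRd  M[L2]=0
step 2: P1: load  L0  ⟶  IEI  (L0)  txn=BusRd  M[L0]=10
step 3: P0: store L2 := 61  ⟶  MII  (L2)  txn=BusRdX  M[L2]=0
step 4: P2: store L1 := 34  ⟶  IIM  (L1)  txn=BusRdX  M[L1]=60
step 5: P2: load  L0  ⟶  ISS  (L0)  txn=BusRd  M[L0]=10
step 6: P1: store L2 := 29  ⟶  IMI  (L2)  txn=BusRdX+Flush  M[L2]=61
step 7: P2: load  L1  ⟶  IIM  (L1)  txn=∅  M[L1]=60
step 8: P2: store L0 := 59  ⟶  IIM  (L0)  txn=BusUpgr  M[L0]=10
step 9: P0: load  L1  ⟶  SIO  (L1)  txn=BusRd  M[L1]=60
step 10: P0: load  L0  ⟶  SIO  (L0)  txn=BusRd  M[L0]=10

state = I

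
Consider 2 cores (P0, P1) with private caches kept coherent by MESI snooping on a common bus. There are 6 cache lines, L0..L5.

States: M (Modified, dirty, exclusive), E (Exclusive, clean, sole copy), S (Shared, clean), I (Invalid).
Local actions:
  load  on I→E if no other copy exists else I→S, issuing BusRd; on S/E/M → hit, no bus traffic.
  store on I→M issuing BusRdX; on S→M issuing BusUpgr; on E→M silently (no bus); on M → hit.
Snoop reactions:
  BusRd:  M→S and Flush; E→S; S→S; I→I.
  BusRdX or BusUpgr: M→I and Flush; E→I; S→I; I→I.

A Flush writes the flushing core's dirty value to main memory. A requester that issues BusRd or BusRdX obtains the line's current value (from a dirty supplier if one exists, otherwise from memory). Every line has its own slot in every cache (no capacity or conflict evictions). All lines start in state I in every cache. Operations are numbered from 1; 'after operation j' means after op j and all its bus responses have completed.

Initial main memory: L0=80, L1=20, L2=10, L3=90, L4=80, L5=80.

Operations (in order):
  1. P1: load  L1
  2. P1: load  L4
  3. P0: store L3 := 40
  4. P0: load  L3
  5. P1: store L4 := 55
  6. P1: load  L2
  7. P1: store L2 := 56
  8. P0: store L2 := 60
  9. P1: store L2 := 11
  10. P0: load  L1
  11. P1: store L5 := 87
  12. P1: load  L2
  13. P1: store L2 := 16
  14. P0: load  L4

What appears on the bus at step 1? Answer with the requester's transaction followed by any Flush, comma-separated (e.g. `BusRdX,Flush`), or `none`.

bus = BusRd

  op1 P1: load  L1 → I/E on L1; bus BusRd; mem=20
  op2 P1: load  L4 → I/E on L4; bus BusRd; mem=80
  op3 P0: store L3 := 40 → M/I on L3; bus BusRdX; mem=90
  op4 P0: load  L3 → M/I on L3; bus (none); mem=90
  op5 P1: store L4 := 55 → I/M on L4; bus (none); mem=80
  op6 P1: load  L2 → I/E on L2; bus BusRd; mem=10
  op7 P1: store L2 := 56 → I/M on L2; bus (none); mem=10
  op8 P0: store L2 := 60 → M/I on L2; bus BusRdX Flush; mem=56
  op9 P1: store L2 := 11 → I/M on L2; bus BusRdX Flush; mem=60
  op10 P0: load  L1 → S/S on L1; bus BusRd; mem=20
  op11 P1: store L5 := 87 → I/M on L5; bus BusRdX; mem=80
  op12 P1: load  L2 → I/M on L2; bus (none); mem=60
  op13 P1: store L2 := 16 → I/M on L2; bus (none); mem=60
  op14 P0: load  L4 → S/S on L4; bus BusRd Flush; mem=55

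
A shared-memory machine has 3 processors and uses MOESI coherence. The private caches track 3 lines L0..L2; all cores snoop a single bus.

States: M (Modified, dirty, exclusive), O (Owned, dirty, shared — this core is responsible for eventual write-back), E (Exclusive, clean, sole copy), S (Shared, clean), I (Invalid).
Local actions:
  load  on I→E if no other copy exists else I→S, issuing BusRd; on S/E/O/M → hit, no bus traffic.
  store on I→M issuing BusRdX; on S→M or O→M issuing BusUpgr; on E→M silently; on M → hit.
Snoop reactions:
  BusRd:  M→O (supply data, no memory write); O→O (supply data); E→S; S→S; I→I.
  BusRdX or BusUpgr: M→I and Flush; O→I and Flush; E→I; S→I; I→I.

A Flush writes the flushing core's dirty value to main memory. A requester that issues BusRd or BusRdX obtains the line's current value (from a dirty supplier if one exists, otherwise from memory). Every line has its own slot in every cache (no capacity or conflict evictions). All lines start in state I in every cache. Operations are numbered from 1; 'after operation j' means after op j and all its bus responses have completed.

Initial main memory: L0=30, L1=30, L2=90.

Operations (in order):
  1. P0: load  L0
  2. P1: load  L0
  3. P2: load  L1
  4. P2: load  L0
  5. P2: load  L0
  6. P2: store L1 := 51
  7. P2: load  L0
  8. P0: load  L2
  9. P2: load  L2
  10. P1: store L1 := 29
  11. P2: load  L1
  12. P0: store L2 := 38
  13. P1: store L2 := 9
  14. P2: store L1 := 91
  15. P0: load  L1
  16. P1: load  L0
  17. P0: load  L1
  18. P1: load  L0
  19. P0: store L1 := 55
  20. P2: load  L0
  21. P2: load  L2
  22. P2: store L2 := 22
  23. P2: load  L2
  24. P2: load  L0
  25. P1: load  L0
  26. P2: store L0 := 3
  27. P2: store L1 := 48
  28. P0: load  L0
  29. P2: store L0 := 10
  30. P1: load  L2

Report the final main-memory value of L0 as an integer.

memory[L0] = 30

[1] P0: load  L0 | P0:E(30), P1:I, P2:I | bus: BusRd
[2] P1: load  L0 | P0:S(30), P1:S(30), P2:I | bus: BusRd
[3] P2: load  L1 | P0:I, P1:I, P2:E(30) | bus: BusRd
[4] P2: load  L0 | P0:S(30), P1:S(30), P2:S(30) | bus: BusRd
[5] P2: load  L0 | P0:S(30), P1:S(30), P2:S(30) | bus: none
[6] P2: store L1 := 51 | P0:I, P1:I, P2:M(51) | bus: none
[7] P2: load  L0 | P0:S(30), P1:S(30), P2:S(30) | bus: none
[8] P0: load  L2 | P0:E(90), P1:I, P2:I | bus: BusRd
[9] P2: load  L2 | P0:S(90), P1:I, P2:S(90) | bus: BusRd
[10] P1: store L1 := 29 | P0:I, P1:M(29), P2:I | bus: BusRdX,Flush
[11] P2: load  L1 | P0:I, P1:O(29), P2:S(29) | bus: BusRd
[12] P0: store L2 := 38 | P0:M(38), P1:I, P2:I | bus: BusUpgr
[13] P1: store L2 := 9 | P0:I, P1:M(9), P2:I | bus: BusRdX,Flush
[14] P2: store L1 := 91 | P0:I, P1:I, P2:M(91) | bus: BusUpgr,Flush
[15] P0: load  L1 | P0:S(91), P1:I, P2:O(91) | bus: BusRd
[16] P1: load  L0 | P0:S(30), P1:S(30), P2:S(30) | bus: none
[17] P0: load  L1 | P0:S(91), P1:I, P2:O(91) | bus: none
[18] P1: load  L0 | P0:S(30), P1:S(30), P2:S(30) | bus: none
[19] P0: store L1 := 55 | P0:M(55), P1:I, P2:I | bus: BusUpgr,Flush
[20] P2: load  L0 | P0:S(30), P1:S(30), P2:S(30) | bus: none
[21] P2: load  L2 | P0:I, P1:O(9), P2:S(9) | bus: BusRd
[22] P2: store L2 := 22 | P0:I, P1:I, P2:M(22) | bus: BusUpgr,Flush
[23] P2: load  L2 | P0:I, P1:I, P2:M(22) | bus: none
[24] P2: load  L0 | P0:S(30), P1:S(30), P2:S(30) | bus: none
[25] P1: load  L0 | P0:S(30), P1:S(30), P2:S(30) | bus: none
[26] P2: store L0 := 3 | P0:I, P1:I, P2:M(3) | bus: BusUpgr
[27] P2: store L1 := 48 | P0:I, P1:I, P2:M(48) | bus: BusRdX,Flush
[28] P0: load  L0 | P0:S(3), P1:I, P2:O(3) | bus: BusRd
[29] P2: store L0 := 10 | P0:I, P1:I, P2:M(10) | bus: BusUpgr
[30] P1: load  L2 | P0:I, P1:S(22), P2:O(22) | bus: BusRd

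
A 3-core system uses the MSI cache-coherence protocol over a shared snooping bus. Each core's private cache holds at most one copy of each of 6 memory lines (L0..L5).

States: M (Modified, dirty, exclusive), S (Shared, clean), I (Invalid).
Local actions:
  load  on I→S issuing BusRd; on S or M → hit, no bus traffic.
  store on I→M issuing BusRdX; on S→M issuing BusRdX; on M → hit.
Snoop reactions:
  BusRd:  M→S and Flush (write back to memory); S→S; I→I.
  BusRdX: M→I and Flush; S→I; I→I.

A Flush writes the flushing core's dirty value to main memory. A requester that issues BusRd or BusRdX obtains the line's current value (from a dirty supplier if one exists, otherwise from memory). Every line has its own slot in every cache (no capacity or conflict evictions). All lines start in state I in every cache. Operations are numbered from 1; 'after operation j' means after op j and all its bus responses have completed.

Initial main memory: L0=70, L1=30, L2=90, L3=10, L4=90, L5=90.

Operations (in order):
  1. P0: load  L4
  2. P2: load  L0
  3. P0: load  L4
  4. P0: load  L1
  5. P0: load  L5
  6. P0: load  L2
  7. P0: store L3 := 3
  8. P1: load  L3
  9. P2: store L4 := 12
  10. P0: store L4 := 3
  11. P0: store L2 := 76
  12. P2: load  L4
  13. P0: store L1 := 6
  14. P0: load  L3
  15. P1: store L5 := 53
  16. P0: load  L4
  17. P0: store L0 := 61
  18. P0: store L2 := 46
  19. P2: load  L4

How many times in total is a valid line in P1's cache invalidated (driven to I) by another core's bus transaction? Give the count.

step 1: P0: load  L4  ⟶  SII  (L4)  txn=BusRd  M[L4]=90
step 2: P2: load  L0  ⟶  IIS  (L0)  txn=BusRd  M[L0]=70
step 3: P0: load  L4  ⟶  SII  (L4)  txn=∅  M[L4]=90
step 4: P0: load  L1  ⟶  SII  (L1)  txn=BusRd  M[L1]=30
step 5: P0: load  L5  ⟶  SII  (L5)  txn=BusRd  M[L5]=90
step 6: P0: load  L2  ⟶  SII  (L2)  txn=BusRd  M[L2]=90
step 7: P0: store L3 := 3  ⟶  MII  (L3)  txn=BusRdX  M[L3]=10
step 8: P1: load  L3  ⟶  SSI  (L3)  txn=BusRd+Flush  M[L3]=3
step 9: P2: store L4 := 12  ⟶  IIM  (L4)  txn=BusRdX  M[L4]=90
step 10: P0: store L4 := 3  ⟶  MII  (L4)  txn=BusRdX+Flush  M[L4]=12
step 11: P0: store L2 := 76  ⟶  MII  (L2)  txn=BusRdX  M[L2]=90
step 12: P2: load  L4  ⟶  SIS  (L4)  txn=BusRd+Flush  M[L4]=3
step 13: P0: store L1 := 6  ⟶  MII  (L1)  txn=BusRdX  M[L1]=30
step 14: P0: load  L3  ⟶  SSI  (L3)  txn=∅  M[L3]=3
step 15: P1: store L5 := 53  ⟶  IMI  (L5)  txn=BusRdX  M[L5]=90
step 16: P0: load  L4  ⟶  SIS  (L4)  txn=∅  M[L4]=3
step 17: P0: store L0 := 61  ⟶  MII  (L0)  txn=BusRdX  M[L0]=70
step 18: P0: store L2 := 46  ⟶  MII  (L2)  txn=∅  M[L2]=90
step 19: P2: load  L4  ⟶  SIS  (L4)  txn=∅  M[L4]=3

invalidations = 0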